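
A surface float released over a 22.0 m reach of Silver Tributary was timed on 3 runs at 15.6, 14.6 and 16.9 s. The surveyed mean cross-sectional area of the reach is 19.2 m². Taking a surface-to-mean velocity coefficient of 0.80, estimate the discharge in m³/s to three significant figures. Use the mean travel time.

21.5 m³/s

t̄ = (15.6 + 14.6 + 16.9) / 3 = 15.7 s
v_surface = L / t̄ = 22.0 / 15.7 = 1.401 m/s
v_mean = 0.80 × 1.401 = 1.121 m/s
Q = A × v_mean = 19.2 × 1.121 = 21.52 m³/s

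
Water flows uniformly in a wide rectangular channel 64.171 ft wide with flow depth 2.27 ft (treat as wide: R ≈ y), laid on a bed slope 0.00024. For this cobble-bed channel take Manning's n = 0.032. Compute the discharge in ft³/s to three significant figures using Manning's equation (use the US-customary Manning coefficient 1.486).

181 ft³/s

A = b·y = 64.171 × 2.27 = 145.7 ft²
Wide channel: R ≈ y = 2.27 ft
Q = (1.486/n)·A·R^(2/3)·S^(1/2) = (1.486/0.032) × 145.7 × 2.270^(2/3) × 0.00024^(1/2) = 181.0 ft³/s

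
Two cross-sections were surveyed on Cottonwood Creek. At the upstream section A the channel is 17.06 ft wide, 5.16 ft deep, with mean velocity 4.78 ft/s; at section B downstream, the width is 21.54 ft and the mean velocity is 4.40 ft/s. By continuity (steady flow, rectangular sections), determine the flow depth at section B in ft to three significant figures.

4.44 ft

Q = A₁V₁ = (17.06×5.16) × 4.78 = 420.8 ft³/s
d₂ = Q/(b₂ V₂) = 420.8/(21.54×4.40) = 4.440 ft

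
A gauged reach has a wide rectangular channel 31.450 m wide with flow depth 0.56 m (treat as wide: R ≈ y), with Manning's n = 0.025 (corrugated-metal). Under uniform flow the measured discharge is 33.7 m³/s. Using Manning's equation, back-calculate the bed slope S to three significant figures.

A = b·y = 31.450 × 0.56 = 17.61 m²
Wide channel: R ≈ y = 0.56 m
S = (Q·n / (1·A·R^(2/3)))² = (33.7×0.025 / (1×17.61×0.6794))² = 0.004958

0.00496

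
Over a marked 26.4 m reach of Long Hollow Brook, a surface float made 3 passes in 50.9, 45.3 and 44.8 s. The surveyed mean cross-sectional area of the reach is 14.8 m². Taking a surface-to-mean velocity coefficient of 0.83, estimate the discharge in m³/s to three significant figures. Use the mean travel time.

t̄ = (50.9 + 45.3 + 44.8) / 3 = 47 s
v_surface = L / t̄ = 26.4 / 47 = 0.5617 m/s
v_mean = 0.83 × 0.5617 = 0.4662 m/s
Q = A × v_mean = 14.8 × 0.4662 = 6.900 m³/s

6.90 m³/s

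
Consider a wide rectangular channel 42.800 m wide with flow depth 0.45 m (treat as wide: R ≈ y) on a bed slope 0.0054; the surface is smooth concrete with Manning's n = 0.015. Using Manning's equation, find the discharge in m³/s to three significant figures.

A = b·y = 42.800 × 0.45 = 19.26 m²
Wide channel: R ≈ y = 0.45 m
Q = (1/n)·A·R^(2/3)·S^(1/2) = (1/0.015) × 19.26 × 0.4500^(2/3) × 0.0054^(1/2) = 55.41 m³/s

55.4 m³/s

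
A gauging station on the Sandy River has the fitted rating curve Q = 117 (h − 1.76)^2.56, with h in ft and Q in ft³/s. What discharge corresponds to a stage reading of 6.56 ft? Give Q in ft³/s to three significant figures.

6490 ft³/s

Q = 117 × (6.56 − 1.76)^2.56 = 117 × 4.8^2.56 = 6489 ft³/s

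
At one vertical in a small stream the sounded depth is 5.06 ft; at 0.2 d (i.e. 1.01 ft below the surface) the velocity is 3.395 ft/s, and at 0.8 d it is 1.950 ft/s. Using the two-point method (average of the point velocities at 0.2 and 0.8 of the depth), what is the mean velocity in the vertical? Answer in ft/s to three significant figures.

2.67 ft/s

v̄ = (3.395 + 1.950) / 2 = 2.673 ft/s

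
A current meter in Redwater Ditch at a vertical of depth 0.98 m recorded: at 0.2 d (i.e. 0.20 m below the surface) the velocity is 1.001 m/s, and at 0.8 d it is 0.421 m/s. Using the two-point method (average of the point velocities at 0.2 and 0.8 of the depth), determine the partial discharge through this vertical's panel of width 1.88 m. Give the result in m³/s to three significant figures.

1.31 m³/s

v̄ = (1.001 + 0.421) / 2 = 0.7110 m/s
q = v̄ × d × w = 0.7110 × 0.98 × 1.88 = 1.310 m³/s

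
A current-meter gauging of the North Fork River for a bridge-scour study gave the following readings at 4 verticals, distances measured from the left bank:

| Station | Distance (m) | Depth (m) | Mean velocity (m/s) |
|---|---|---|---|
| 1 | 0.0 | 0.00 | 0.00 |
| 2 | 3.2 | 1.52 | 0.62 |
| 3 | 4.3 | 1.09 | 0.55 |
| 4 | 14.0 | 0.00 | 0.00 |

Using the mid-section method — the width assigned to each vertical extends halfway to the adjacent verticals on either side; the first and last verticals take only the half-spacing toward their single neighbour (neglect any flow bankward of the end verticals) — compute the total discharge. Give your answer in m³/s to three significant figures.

w_2 = (4.3 − 0.0)/2 = 2.15 m; q_2 = 0.62 × 1.52 × 2.15 = 2.026 m³/s
w_3 = (14.0 − 3.2)/2 = 5.4 m; q_3 = 0.55 × 1.09 × 5.4 = 3.237 m³/s
Stations 1, 4 contribute zero (depth or velocity is 0).
Q = Σ qᵢ = 5.263 m³/s

5.26 m³/s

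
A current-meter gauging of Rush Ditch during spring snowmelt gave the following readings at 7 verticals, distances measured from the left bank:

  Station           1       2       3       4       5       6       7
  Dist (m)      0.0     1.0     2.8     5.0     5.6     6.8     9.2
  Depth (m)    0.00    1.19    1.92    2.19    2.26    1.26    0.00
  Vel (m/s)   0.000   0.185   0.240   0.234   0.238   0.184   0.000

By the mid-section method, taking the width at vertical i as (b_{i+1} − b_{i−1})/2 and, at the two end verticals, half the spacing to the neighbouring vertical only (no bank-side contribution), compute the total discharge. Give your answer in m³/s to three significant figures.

2.85 m³/s

w_2 = (2.8 − 0.0)/2 = 1.4 m; q_2 = 0.185 × 1.19 × 1.4 = 0.3082 m³/s
w_3 = (5.0 − 1.0)/2 = 2 m; q_3 = 0.240 × 1.92 × 2 = 0.9216 m³/s
w_4 = (5.6 − 2.8)/2 = 1.4 m; q_4 = 0.234 × 2.19 × 1.4 = 0.7174 m³/s
w_5 = (6.8 − 5.0)/2 = 0.9 m; q_5 = 0.238 × 2.26 × 0.9 = 0.4841 m³/s
w_6 = (9.2 − 5.6)/2 = 1.8 m; q_6 = 0.184 × 1.26 × 1.8 = 0.4173 m³/s
Stations 1, 7 contribute zero (depth or velocity is 0).
Q = Σ qᵢ = 2.849 m³/s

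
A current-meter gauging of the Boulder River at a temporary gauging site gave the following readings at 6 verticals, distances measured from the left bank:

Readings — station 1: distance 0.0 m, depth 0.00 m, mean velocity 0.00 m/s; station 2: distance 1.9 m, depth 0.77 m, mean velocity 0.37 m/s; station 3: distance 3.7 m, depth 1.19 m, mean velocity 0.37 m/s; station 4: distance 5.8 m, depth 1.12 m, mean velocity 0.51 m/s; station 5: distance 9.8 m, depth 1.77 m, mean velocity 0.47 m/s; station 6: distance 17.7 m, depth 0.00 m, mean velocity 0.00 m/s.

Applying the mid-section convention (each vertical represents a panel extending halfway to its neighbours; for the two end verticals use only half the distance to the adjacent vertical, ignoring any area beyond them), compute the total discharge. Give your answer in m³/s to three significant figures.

8.08 m³/s

w_2 = (3.7 − 0.0)/2 = 1.85 m; q_2 = 0.37 × 0.77 × 1.85 = 0.5271 m³/s
w_3 = (5.8 − 1.9)/2 = 1.95 m; q_3 = 0.37 × 1.19 × 1.95 = 0.8586 m³/s
w_4 = (9.8 − 3.7)/2 = 3.05 m; q_4 = 0.51 × 1.12 × 3.05 = 1.742 m³/s
w_5 = (17.7 − 5.8)/2 = 5.95 m; q_5 = 0.47 × 1.77 × 5.95 = 4.950 m³/s
Stations 1, 6 contribute zero (depth or velocity is 0).
Q = Σ qᵢ = 8.078 m³/s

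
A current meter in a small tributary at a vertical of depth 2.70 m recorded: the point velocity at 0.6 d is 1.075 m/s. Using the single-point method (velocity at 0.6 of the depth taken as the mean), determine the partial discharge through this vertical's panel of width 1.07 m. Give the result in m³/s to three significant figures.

3.11 m³/s

v̄ = v₀.₆ = 1.075 m/s
q = v̄ × d × w = 1.075 × 2.70 × 1.07 = 3.106 m³/s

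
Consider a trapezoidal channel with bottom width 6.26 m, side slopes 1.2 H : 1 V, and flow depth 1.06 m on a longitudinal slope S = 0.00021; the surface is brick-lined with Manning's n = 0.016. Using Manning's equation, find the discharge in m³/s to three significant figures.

6.41 m³/s

A = (b + z·y)·y = (6.26 + 1.2×1.06)×1.06 = 7.984 m²
P = b + 2y√(1+z²) = 6.26 + 2×1.06×√(1+1.2²) = 9.572 m
R = A/P = 7.984/9.572 = 0.8341 m
Q = (1/n)·A·R^(2/3)·S^(1/2) = (1/0.016) × 7.984 × 0.8341^(2/3) × 0.00021^(1/2) = 6.408 m³/s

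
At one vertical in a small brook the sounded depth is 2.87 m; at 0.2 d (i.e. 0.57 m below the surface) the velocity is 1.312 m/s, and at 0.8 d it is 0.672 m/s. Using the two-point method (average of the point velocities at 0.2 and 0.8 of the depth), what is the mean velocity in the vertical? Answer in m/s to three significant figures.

v̄ = (1.312 + 0.672) / 2 = 0.9920 m/s

0.992 m/s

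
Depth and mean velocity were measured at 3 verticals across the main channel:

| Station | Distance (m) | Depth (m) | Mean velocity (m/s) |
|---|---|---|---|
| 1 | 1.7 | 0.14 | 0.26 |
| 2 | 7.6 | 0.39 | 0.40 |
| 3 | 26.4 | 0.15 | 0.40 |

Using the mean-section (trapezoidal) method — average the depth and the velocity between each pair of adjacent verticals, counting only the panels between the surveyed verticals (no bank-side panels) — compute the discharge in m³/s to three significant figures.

2.55 m³/s

Panel 1-2: Δb = 5.9 m, d̄ = (0.14+0.39)/2 = 0.265, v̄ = (0.26+0.40)/2 = 0.33 → q = 5.9×0.265×0.33 = 0.5160 m³/s
Panel 2-3: Δb = 18.8 m, d̄ = (0.39+0.15)/2 = 0.27, v̄ = (0.40+0.40)/2 = 0.4 → q = 18.8×0.27×0.4 = 2.030 m³/s
Q = Σ q = 2.546 m³/s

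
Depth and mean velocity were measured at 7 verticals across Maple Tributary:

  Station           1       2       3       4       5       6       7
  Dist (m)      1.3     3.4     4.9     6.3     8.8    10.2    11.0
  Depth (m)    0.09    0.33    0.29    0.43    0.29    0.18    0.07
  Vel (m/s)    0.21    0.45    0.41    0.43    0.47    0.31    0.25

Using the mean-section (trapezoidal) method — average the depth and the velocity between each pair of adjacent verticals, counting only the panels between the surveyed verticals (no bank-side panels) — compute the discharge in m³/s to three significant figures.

1.12 m³/s

Panel 1-2: Δb = 2.1 m, d̄ = (0.09+0.33)/2 = 0.21, v̄ = (0.21+0.45)/2 = 0.33 → q = 2.1×0.21×0.33 = 0.1455 m³/s
Panel 2-3: Δb = 1.5 m, d̄ = (0.33+0.29)/2 = 0.31, v̄ = (0.45+0.41)/2 = 0.43 → q = 1.5×0.31×0.43 = 0.2000 m³/s
Panel 3-4: Δb = 1.4 m, d̄ = (0.29+0.43)/2 = 0.36, v̄ = (0.41+0.43)/2 = 0.42 → q = 1.4×0.36×0.42 = 0.2117 m³/s
Panel 4-5: Δb = 2.5 m, d̄ = (0.43+0.29)/2 = 0.36, v̄ = (0.43+0.47)/2 = 0.45 → q = 2.5×0.36×0.45 = 0.4050 m³/s
Panel 5-6: Δb = 1.4 m, d̄ = (0.29+0.18)/2 = 0.235, v̄ = (0.47+0.31)/2 = 0.39 → q = 1.4×0.235×0.39 = 0.1283 m³/s
Panel 6-7: Δb = 0.8 m, d̄ = (0.18+0.07)/2 = 0.125, v̄ = (0.31+0.25)/2 = 0.28 → q = 0.8×0.125×0.28 = 0.02800 m³/s
Q = Σ q = 1.118 m³/s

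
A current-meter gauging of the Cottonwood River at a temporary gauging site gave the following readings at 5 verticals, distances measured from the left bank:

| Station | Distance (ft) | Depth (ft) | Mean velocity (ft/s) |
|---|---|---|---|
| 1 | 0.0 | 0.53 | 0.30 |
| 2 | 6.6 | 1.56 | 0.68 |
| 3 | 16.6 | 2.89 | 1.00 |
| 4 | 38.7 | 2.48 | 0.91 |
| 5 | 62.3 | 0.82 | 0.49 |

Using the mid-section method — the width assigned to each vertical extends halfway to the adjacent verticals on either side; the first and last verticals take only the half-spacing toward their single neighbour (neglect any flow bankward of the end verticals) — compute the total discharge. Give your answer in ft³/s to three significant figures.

w_1 = (6.6 − 0.0)/2 = 3.3 ft; q_1 = 0.30 × 0.53 × 3.3 = 0.5247 ft³/s
w_2 = (16.6 − 0.0)/2 = 8.3 ft; q_2 = 0.68 × 1.56 × 8.3 = 8.805 ft³/s
w_3 = (38.7 − 6.6)/2 = 16.05 ft; q_3 = 1.00 × 2.89 × 16.05 = 46.38 ft³/s
w_4 = (62.3 − 16.6)/2 = 22.85 ft; q_4 = 0.91 × 2.48 × 22.85 = 51.57 ft³/s
w_5 = (62.3 − 38.7)/2 = 11.8 ft; q_5 = 0.49 × 0.82 × 11.8 = 4.741 ft³/s
Q = Σ qᵢ = 112.0 ft³/s

112 ft³/s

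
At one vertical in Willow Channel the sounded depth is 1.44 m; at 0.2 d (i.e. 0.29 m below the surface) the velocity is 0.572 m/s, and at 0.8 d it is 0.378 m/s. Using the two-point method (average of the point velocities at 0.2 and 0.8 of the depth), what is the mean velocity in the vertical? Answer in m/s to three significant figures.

0.475 m/s

v̄ = (0.572 + 0.378) / 2 = 0.4750 m/s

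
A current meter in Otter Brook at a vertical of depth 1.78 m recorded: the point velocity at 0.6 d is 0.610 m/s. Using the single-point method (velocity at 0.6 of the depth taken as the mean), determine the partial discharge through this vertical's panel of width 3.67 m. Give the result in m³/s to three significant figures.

3.98 m³/s

v̄ = v₀.₆ = 0.610 m/s
q = v̄ × d × w = 0.6100 × 1.78 × 3.67 = 3.985 m³/s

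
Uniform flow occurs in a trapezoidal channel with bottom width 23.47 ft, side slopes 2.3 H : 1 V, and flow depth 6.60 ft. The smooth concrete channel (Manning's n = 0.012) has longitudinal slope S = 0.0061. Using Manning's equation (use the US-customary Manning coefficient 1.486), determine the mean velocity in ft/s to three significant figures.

A = (b + z·y)·y = (23.47 + 2.3×6.60)×6.60 = 255.1 ft²
P = b + 2y√(1+z²) = 23.47 + 2×6.60×√(1+2.3²) = 56.58 ft
R = A/P = 255.1/56.58 = 4.509 ft
Q = (1.486/n)·A·R^(2/3)·S^(1/2) = (1.486/0.012) × 255.1 × 4.509^(2/3) × 0.0061^(1/2) = 6733 ft³/s
V = Q/A = 6733/255.1 = 26.40 ft/s

26.4 ft/s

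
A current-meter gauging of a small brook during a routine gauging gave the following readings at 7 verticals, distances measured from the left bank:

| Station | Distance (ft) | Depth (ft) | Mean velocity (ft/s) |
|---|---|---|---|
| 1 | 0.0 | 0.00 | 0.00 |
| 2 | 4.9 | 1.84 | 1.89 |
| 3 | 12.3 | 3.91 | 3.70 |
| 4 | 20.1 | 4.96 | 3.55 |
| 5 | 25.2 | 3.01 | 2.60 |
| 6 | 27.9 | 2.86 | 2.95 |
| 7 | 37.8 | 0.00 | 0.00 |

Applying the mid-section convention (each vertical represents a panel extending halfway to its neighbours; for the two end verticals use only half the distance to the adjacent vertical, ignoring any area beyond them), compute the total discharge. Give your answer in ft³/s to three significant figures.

329 ft³/s

w_2 = (12.3 − 0.0)/2 = 6.15 ft; q_2 = 1.89 × 1.84 × 6.15 = 21.39 ft³/s
w_3 = (20.1 − 4.9)/2 = 7.6 ft; q_3 = 3.70 × 3.91 × 7.6 = 109.9 ft³/s
w_4 = (25.2 − 12.3)/2 = 6.45 ft; q_4 = 3.55 × 4.96 × 6.45 = 113.6 ft³/s
w_5 = (27.9 − 20.1)/2 = 3.9 ft; q_5 = 2.60 × 3.01 × 3.9 = 30.52 ft³/s
w_6 = (37.8 − 25.2)/2 = 6.3 ft; q_6 = 2.95 × 2.86 × 6.3 = 53.15 ft³/s
Stations 1, 7 contribute zero (depth or velocity is 0).
Q = Σ qᵢ = 328.6 ft³/s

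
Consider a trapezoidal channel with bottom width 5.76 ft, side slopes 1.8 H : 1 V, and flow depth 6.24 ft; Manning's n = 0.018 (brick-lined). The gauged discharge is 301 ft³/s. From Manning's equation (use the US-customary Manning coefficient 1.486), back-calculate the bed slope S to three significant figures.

0.000234

A = (b + z·y)·y = (5.76 + 1.8×6.24)×6.24 = 106.0 ft²
P = b + 2y√(1+z²) = 5.76 + 2×6.24×√(1+1.8²) = 31.46 ft
R = A/P = 106.0/31.46 = 3.371 ft
S = (Q·n / (1.486·A·R^(2/3)))² = (301×0.018 / (1.486×106.0×2.248))² = 0.0002340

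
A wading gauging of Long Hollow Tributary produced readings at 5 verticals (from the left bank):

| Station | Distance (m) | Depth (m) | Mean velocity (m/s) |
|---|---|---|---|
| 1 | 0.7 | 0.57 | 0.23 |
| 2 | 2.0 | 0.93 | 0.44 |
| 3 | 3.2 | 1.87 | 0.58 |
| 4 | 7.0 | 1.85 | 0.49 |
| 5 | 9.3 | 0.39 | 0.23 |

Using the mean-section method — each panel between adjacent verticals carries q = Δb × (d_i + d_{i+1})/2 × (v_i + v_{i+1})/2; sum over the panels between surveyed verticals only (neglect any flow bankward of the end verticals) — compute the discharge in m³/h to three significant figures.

21200 m³/h

Panel 1-2: Δb = 1.3 m, d̄ = (0.57+0.93)/2 = 0.75, v̄ = (0.23+0.44)/2 = 0.335 → q = 1.3×0.75×0.335 = 0.3266 m³/s
Panel 2-3: Δb = 1.2 m, d̄ = (0.93+1.87)/2 = 1.4, v̄ = (0.44+0.58)/2 = 0.51 → q = 1.2×1.4×0.51 = 0.8568 m³/s
Panel 3-4: Δb = 3.8 m, d̄ = (1.87+1.85)/2 = 1.86, v̄ = (0.58+0.49)/2 = 0.535 → q = 3.8×1.86×0.535 = 3.781 m³/s
Panel 4-5: Δb = 2.3 m, d̄ = (1.85+0.39)/2 = 1.12, v̄ = (0.49+0.23)/2 = 0.36 → q = 2.3×1.12×0.36 = 0.9274 m³/s
Q = Σ q = 5.892 m³/s
= 5.892 × 3600 = 21210 m³/h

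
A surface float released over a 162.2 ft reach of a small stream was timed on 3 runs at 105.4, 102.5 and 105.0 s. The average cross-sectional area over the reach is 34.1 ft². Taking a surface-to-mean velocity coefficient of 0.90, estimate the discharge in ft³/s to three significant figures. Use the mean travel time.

47.7 ft³/s

t̄ = (105.4 + 102.5 + 105.0) / 3 = 104.3 s
v_surface = L / t̄ = 162.2 / 104.3 = 1.555 ft/s
v_mean = 0.90 × 1.555 = 1.400 ft/s
Q = A × v_mean = 34.1 × 1.400 = 47.73 ft³/s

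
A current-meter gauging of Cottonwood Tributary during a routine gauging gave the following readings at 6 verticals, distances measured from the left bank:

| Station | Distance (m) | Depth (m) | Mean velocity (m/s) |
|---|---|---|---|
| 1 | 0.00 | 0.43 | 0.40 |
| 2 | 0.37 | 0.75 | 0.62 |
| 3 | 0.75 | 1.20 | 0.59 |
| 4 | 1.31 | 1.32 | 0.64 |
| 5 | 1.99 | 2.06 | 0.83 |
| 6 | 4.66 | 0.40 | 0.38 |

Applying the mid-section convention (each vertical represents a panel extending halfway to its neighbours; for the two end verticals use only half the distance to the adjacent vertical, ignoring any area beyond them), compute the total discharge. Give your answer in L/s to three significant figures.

4130 L/s

w_1 = (0.37 − 0.00)/2 = 0.185 m; q_1 = 0.40 × 0.43 × 0.185 = 0.03182 m³/s
w_2 = (0.75 − 0.00)/2 = 0.375 m; q_2 = 0.62 × 0.75 × 0.375 = 0.1744 m³/s
w_3 = (1.31 − 0.37)/2 = 0.47 m; q_3 = 0.59 × 1.20 × 0.47 = 0.3328 m³/s
w_4 = (1.99 − 0.75)/2 = 0.62 m; q_4 = 0.64 × 1.32 × 0.62 = 0.5238 m³/s
w_5 = (4.66 − 1.31)/2 = 1.675 m; q_5 = 0.83 × 2.06 × 1.675 = 2.864 m³/s
w_6 = (4.66 − 1.99)/2 = 1.335 m; q_6 = 0.38 × 0.40 × 1.335 = 0.2029 m³/s
Q = Σ qᵢ = 4.130 m³/s
= 4.130 × 1000 = 4130 L/s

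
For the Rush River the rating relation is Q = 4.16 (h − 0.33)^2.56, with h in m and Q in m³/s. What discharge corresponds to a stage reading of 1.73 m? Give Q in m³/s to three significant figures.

Q = 4.16 × (1.73 − 0.33)^2.56 = 4.16 × 1.4^2.56 = 9.844 m³/s

9.84 m³/s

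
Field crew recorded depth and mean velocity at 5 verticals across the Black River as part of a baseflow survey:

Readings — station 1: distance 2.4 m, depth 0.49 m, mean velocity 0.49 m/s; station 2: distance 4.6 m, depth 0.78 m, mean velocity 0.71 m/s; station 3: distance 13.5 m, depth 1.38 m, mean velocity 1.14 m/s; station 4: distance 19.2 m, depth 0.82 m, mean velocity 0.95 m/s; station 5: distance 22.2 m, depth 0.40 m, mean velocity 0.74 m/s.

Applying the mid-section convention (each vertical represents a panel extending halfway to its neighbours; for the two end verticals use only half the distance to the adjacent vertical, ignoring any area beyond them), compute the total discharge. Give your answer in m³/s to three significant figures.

18.7 m³/s

w_1 = (4.6 − 2.4)/2 = 1.1 m; q_1 = 0.49 × 0.49 × 1.1 = 0.2641 m³/s
w_2 = (13.5 − 2.4)/2 = 5.55 m; q_2 = 0.71 × 0.78 × 5.55 = 3.074 m³/s
w_3 = (19.2 − 4.6)/2 = 7.3 m; q_3 = 1.14 × 1.38 × 7.3 = 11.48 m³/s
w_4 = (22.2 − 13.5)/2 = 4.35 m; q_4 = 0.95 × 0.82 × 4.35 = 3.389 m³/s
w_5 = (22.2 − 19.2)/2 = 1.5 m; q_5 = 0.74 × 0.40 × 1.5 = 0.4440 m³/s
Q = Σ qᵢ = 18.65 m³/s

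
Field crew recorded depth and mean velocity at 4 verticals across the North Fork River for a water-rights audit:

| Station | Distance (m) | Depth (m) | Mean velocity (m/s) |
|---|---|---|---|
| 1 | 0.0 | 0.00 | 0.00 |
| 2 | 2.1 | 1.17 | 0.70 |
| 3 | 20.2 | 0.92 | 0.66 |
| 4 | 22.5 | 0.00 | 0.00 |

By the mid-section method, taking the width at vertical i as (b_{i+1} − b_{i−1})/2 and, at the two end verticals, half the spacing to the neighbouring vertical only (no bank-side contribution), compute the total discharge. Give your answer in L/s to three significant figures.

w_2 = (20.2 − 0.0)/2 = 10.1 m; q_2 = 0.70 × 1.17 × 10.1 = 8.272 m³/s
w_3 = (22.5 − 2.1)/2 = 10.2 m; q_3 = 0.66 × 0.92 × 10.2 = 6.193 m³/s
Stations 1, 4 contribute zero (depth or velocity is 0).
Q = Σ qᵢ = 14.47 m³/s
= 14.47 × 1000 = 14470 L/s

14500 L/s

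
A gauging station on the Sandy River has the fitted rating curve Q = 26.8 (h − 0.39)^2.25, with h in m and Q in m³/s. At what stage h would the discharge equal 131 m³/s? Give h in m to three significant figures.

h − h₀ = (Q/C)^(1/b) = (131/26.8)^(1/2.25) = 2.024 m
h = 0.39 + 2.024 = 2.414 m

2.41 m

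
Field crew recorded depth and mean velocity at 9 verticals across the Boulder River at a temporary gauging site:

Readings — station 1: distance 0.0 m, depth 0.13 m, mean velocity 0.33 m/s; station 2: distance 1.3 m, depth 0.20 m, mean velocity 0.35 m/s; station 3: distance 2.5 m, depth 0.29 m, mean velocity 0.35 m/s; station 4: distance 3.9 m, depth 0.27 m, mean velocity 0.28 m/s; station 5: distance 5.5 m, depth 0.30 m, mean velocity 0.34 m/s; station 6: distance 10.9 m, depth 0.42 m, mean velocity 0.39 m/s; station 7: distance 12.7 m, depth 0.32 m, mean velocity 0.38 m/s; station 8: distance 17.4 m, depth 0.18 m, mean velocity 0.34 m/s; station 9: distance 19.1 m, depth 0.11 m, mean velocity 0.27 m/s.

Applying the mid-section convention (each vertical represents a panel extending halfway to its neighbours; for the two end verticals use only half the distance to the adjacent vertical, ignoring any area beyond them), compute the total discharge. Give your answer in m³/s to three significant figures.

1.92 m³/s

w_1 = (1.3 − 0.0)/2 = 0.65 m; q_1 = 0.33 × 0.13 × 0.65 = 0.02789 m³/s
w_2 = (2.5 − 0.0)/2 = 1.25 m; q_2 = 0.35 × 0.20 × 1.25 = 0.08750 m³/s
w_3 = (3.9 − 1.3)/2 = 1.3 m; q_3 = 0.35 × 0.29 × 1.3 = 0.1320 m³/s
w_4 = (5.5 − 2.5)/2 = 1.5 m; q_4 = 0.28 × 0.27 × 1.5 = 0.1134 m³/s
w_5 = (10.9 − 3.9)/2 = 3.5 m; q_5 = 0.34 × 0.30 × 3.5 = 0.3570 m³/s
w_6 = (12.7 − 5.5)/2 = 3.6 m; q_6 = 0.39 × 0.42 × 3.6 = 0.5897 m³/s
w_7 = (17.4 − 10.9)/2 = 3.25 m; q_7 = 0.38 × 0.32 × 3.25 = 0.3952 m³/s
w_8 = (19.1 − 12.7)/2 = 3.2 m; q_8 = 0.34 × 0.18 × 3.2 = 0.1958 m³/s
w_9 = (19.1 − 17.4)/2 = 0.85 m; q_9 = 0.27 × 0.11 × 0.85 = 0.02525 m³/s
Q = Σ qᵢ = 1.924 m³/s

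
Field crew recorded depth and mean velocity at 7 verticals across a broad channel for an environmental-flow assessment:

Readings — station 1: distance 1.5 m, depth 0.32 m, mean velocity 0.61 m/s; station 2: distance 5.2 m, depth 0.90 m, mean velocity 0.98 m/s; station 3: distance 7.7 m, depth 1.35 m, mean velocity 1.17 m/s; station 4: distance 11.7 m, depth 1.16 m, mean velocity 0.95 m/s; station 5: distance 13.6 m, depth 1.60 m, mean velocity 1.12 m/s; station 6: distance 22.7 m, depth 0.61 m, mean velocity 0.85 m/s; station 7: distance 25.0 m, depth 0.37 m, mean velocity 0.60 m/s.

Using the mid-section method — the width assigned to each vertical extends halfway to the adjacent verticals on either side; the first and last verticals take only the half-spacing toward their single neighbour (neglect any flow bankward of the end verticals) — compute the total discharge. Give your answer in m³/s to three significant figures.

24.5 m³/s

w_1 = (5.2 − 1.5)/2 = 1.85 m; q_1 = 0.61 × 0.32 × 1.85 = 0.3611 m³/s
w_2 = (7.7 − 1.5)/2 = 3.1 m; q_2 = 0.98 × 0.90 × 3.1 = 2.734 m³/s
w_3 = (11.7 − 5.2)/2 = 3.25 m; q_3 = 1.17 × 1.35 × 3.25 = 5.133 m³/s
w_4 = (13.6 − 7.7)/2 = 2.95 m; q_4 = 0.95 × 1.16 × 2.95 = 3.251 m³/s
w_5 = (22.7 − 11.7)/2 = 5.5 m; q_5 = 1.12 × 1.60 × 5.5 = 9.856 m³/s
w_6 = (25.0 − 13.6)/2 = 5.7 m; q_6 = 0.85 × 0.61 × 5.7 = 2.955 m³/s
w_7 = (25.0 − 22.7)/2 = 1.15 m; q_7 = 0.60 × 0.37 × 1.15 = 0.2553 m³/s
Q = Σ qᵢ = 24.55 m³/s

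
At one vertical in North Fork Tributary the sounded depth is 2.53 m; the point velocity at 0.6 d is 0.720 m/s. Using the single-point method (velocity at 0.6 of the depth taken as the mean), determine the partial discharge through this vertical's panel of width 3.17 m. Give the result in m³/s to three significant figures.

v̄ = v₀.₆ = 0.720 m/s
q = v̄ × d × w = 0.7200 × 2.53 × 3.17 = 5.774 m³/s

5.77 m³/s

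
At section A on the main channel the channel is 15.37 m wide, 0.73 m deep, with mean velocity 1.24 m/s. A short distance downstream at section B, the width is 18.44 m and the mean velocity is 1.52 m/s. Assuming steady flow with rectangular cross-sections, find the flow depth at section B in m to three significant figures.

0.496 m

Q = A₁V₁ = (15.37×0.73) × 1.24 = 13.91 m³/s
d₂ = Q/(b₂ V₂) = 13.91/(18.44×1.52) = 0.4964 m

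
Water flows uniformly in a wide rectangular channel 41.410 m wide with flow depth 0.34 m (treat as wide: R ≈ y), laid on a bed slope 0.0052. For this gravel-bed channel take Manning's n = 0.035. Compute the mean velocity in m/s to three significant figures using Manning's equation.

1.00 m/s

A = b·y = 41.410 × 0.34 = 14.08 m²
Wide channel: R ≈ y = 0.34 m
Q = (1/n)·A·R^(2/3)·S^(1/2) = (1/0.035) × 14.08 × 0.3400^(2/3) × 0.0052^(1/2) = 14.13 m³/s
V = Q/A = 14.13/14.08 = 1.004 m/s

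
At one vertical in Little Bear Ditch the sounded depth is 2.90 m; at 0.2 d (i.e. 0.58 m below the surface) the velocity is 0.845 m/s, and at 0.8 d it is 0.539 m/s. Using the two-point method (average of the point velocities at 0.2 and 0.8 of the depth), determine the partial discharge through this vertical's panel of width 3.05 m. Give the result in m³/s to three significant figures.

v̄ = (0.845 + 0.539) / 2 = 0.6920 m/s
q = v̄ × d × w = 0.6920 × 2.90 × 3.05 = 6.121 m³/s

6.12 m³/s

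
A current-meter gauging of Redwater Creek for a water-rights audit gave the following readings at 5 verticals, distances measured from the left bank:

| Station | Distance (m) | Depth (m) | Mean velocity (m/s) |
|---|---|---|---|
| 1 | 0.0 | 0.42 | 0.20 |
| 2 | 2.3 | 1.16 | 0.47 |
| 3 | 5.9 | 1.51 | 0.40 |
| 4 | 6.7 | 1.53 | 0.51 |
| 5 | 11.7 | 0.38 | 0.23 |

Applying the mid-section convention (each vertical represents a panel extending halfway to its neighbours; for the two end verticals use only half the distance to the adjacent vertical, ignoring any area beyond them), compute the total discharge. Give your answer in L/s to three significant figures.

w_1 = (2.3 − 0.0)/2 = 1.15 m; q_1 = 0.20 × 0.42 × 1.15 = 0.09660 m³/s
w_2 = (5.9 − 0.0)/2 = 2.95 m; q_2 = 0.47 × 1.16 × 2.95 = 1.608 m³/s
w_3 = (6.7 − 2.3)/2 = 2.2 m; q_3 = 0.40 × 1.51 × 2.2 = 1.329 m³/s
w_4 = (11.7 − 5.9)/2 = 2.9 m; q_4 = 0.51 × 1.53 × 2.9 = 2.263 m³/s
w_5 = (11.7 − 6.7)/2 = 2.5 m; q_5 = 0.23 × 0.38 × 2.5 = 0.2185 m³/s
Q = Σ qᵢ = 5.515 m³/s
= 5.515 × 1000 = 5515 L/s

5520 L/s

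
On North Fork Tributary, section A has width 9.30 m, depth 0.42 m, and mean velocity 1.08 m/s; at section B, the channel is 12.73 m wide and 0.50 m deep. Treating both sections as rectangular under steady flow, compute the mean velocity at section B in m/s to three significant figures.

0.663 m/s

Q = A₁V₁ = (9.30×0.42) × 1.08 = 4.218 m³/s
A₂ = 12.73 × 0.50 = 6.365 m²
V₂ = Q/A₂ = 4.218/6.365 = 0.6628 m/s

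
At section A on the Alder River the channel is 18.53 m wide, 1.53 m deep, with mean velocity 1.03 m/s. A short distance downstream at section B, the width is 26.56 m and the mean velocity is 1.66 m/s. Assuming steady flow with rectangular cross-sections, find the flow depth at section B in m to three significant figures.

Q = A₁V₁ = (18.53×1.53) × 1.03 = 29.20 m³/s
d₂ = Q/(b₂ V₂) = 29.20/(26.56×1.66) = 0.6623 m

0.662 m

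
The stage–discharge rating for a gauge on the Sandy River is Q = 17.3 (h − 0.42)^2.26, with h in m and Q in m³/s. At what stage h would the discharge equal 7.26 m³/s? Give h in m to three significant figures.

1.10 m

h − h₀ = (Q/C)^(1/b) = (7.26/17.3)^(1/2.26) = 0.6810 m
h = 0.42 + 0.6810 = 1.101 m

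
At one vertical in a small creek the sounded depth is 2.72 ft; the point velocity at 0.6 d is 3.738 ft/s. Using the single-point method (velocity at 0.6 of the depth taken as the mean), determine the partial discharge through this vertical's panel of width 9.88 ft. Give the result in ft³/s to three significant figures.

v̄ = v₀.₆ = 3.738 ft/s
q = v̄ × d × w = 3.738 × 2.72 × 9.88 = 100.5 ft³/s

100 ft³/s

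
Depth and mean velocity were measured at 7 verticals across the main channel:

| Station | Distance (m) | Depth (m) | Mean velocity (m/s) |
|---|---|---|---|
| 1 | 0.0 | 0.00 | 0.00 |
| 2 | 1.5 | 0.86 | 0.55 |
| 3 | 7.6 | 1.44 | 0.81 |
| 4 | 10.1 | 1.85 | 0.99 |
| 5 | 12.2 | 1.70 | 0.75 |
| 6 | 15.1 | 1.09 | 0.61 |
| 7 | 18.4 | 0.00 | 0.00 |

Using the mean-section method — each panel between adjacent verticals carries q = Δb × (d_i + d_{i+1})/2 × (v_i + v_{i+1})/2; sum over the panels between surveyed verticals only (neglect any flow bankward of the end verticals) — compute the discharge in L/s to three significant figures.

Panel 1-2: Δb = 1.5 m, d̄ = (0.00+0.86)/2 = 0.43, v̄ = (0.00+0.55)/2 = 0.275 → q = 1.5×0.43×0.275 = 0.1774 m³/s
Panel 2-3: Δb = 6.1 m, d̄ = (0.86+1.44)/2 = 1.15, v̄ = (0.55+0.81)/2 = 0.68 → q = 6.1×1.15×0.68 = 4.770 m³/s
Panel 3-4: Δb = 2.5 m, d̄ = (1.44+1.85)/2 = 1.645, v̄ = (0.81+0.99)/2 = 0.9 → q = 2.5×1.645×0.9 = 3.701 m³/s
Panel 4-5: Δb = 2.1 m, d̄ = (1.85+1.70)/2 = 1.775, v̄ = (0.99+0.75)/2 = 0.87 → q = 2.1×1.775×0.87 = 3.243 m³/s
Panel 5-6: Δb = 2.9 m, d̄ = (1.70+1.09)/2 = 1.395, v̄ = (0.75+0.61)/2 = 0.68 → q = 2.9×1.395×0.68 = 2.751 m³/s
Panel 6-7: Δb = 3.3 m, d̄ = (1.09+0.00)/2 = 0.545, v̄ = (0.61+0.00)/2 = 0.305 → q = 3.3×0.545×0.305 = 0.5485 m³/s
Q = Σ q = 15.19 m³/s
= 15.19 × 1000 = 15190 L/s

15200 L/s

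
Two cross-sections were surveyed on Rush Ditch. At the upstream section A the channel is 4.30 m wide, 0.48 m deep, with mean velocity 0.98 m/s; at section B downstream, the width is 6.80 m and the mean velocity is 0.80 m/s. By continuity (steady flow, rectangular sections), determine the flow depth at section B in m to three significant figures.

0.372 m

Q = A₁V₁ = (4.30×0.48) × 0.98 = 2.023 m³/s
d₂ = Q/(b₂ V₂) = 2.023/(6.80×0.80) = 0.3718 m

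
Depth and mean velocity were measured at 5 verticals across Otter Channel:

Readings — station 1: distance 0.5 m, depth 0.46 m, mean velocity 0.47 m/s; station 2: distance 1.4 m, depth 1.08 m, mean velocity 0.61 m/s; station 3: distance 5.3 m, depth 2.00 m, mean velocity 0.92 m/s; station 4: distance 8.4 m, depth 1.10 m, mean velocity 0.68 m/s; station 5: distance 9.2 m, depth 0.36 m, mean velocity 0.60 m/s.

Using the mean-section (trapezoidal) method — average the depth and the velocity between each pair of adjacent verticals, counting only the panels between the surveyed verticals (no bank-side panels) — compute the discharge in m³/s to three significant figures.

Panel 1-2: Δb = 0.9 m, d̄ = (0.46+1.08)/2 = 0.77, v̄ = (0.47+0.61)/2 = 0.54 → q = 0.9×0.77×0.54 = 0.3742 m³/s
Panel 2-3: Δb = 3.9 m, d̄ = (1.08+2.00)/2 = 1.54, v̄ = (0.61+0.92)/2 = 0.765 → q = 3.9×1.54×0.765 = 4.595 m³/s
Panel 3-4: Δb = 3.1 m, d̄ = (2.00+1.10)/2 = 1.55, v̄ = (0.92+0.68)/2 = 0.8 → q = 3.1×1.55×0.8 = 3.844 m³/s
Panel 4-5: Δb = 0.8 m, d̄ = (1.10+0.36)/2 = 0.73, v̄ = (0.68+0.60)/2 = 0.64 → q = 0.8×0.73×0.64 = 0.3738 m³/s
Q = Σ q = 9.187 m³/s

9.19 m³/s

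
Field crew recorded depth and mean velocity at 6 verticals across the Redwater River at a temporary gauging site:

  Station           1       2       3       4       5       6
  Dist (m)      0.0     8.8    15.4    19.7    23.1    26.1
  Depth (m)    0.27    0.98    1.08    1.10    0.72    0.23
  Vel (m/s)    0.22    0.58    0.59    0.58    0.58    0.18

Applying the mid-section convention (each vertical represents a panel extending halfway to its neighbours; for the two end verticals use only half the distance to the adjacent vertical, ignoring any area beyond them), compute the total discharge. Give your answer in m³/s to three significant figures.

12.0 m³/s

w_1 = (8.8 − 0.0)/2 = 4.4 m; q_1 = 0.22 × 0.27 × 4.4 = 0.2614 m³/s
w_2 = (15.4 − 0.0)/2 = 7.7 m; q_2 = 0.58 × 0.98 × 7.7 = 4.377 m³/s
w_3 = (19.7 − 8.8)/2 = 5.45 m; q_3 = 0.59 × 1.08 × 5.45 = 3.473 m³/s
w_4 = (23.1 − 15.4)/2 = 3.85 m; q_4 = 0.58 × 1.10 × 3.85 = 2.456 m³/s
w_5 = (26.1 − 19.7)/2 = 3.2 m; q_5 = 0.58 × 0.72 × 3.2 = 1.336 m³/s
w_6 = (26.1 − 23.1)/2 = 1.5 m; q_6 = 0.18 × 0.23 × 1.5 = 0.06210 m³/s
Q = Σ qᵢ = 11.97 m³/s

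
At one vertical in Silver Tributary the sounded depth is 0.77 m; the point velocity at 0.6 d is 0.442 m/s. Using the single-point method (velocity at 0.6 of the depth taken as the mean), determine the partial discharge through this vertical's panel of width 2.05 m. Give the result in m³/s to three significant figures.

0.698 m³/s

v̄ = v₀.₆ = 0.442 m/s
q = v̄ × d × w = 0.4420 × 0.77 × 2.05 = 0.6977 m³/s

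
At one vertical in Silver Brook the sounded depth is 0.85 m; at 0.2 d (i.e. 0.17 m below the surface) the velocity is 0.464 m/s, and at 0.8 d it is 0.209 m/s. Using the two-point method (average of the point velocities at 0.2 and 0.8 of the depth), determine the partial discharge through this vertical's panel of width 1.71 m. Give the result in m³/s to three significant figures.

v̄ = (0.464 + 0.209) / 2 = 0.3365 m/s
q = v̄ × d × w = 0.3365 × 0.85 × 1.71 = 0.4891 m³/s

0.489 m³/s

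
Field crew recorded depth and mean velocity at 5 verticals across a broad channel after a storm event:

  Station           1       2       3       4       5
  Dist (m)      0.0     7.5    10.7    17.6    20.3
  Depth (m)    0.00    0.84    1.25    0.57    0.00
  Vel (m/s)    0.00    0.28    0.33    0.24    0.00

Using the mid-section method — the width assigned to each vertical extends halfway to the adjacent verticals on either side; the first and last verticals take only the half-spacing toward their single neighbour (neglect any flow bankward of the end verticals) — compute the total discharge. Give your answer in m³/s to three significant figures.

w_2 = (10.7 − 0.0)/2 = 5.35 m; q_2 = 0.28 × 0.84 × 5.35 = 1.258 m³/s
w_3 = (17.6 − 7.5)/2 = 5.05 m; q_3 = 0.33 × 1.25 × 5.05 = 2.083 m³/s
w_4 = (20.3 − 10.7)/2 = 4.8 m; q_4 = 0.24 × 0.57 × 4.8 = 0.6566 m³/s
Stations 1, 5 contribute zero (depth or velocity is 0).
Q = Σ qᵢ = 3.998 m³/s

4.00 m³/s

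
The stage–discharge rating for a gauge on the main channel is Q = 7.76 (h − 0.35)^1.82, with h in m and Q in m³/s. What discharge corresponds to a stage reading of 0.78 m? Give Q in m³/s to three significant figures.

Q = 7.76 × (0.78 − 0.35)^1.82 = 7.76 × 0.43^1.82 = 1.670 m³/s

1.67 m³/s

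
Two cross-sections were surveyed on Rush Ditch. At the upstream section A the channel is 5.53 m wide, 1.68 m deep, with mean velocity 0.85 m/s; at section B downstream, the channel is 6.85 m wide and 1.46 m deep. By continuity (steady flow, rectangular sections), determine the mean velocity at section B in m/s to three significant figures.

0.790 m/s

Q = A₁V₁ = (5.53×1.68) × 0.85 = 7.897 m³/s
A₂ = 6.85 × 1.46 = 10.00 m²
V₂ = Q/A₂ = 7.897/10.00 = 0.7896 m/s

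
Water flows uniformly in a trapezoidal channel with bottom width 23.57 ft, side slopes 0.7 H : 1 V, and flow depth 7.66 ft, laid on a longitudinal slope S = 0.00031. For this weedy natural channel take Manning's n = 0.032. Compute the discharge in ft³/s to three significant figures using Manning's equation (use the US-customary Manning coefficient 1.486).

547 ft³/s

A = (b + z·y)·y = (23.57 + 0.7×7.66)×7.66 = 221.6 ft²
P = b + 2y√(1+z²) = 23.57 + 2×7.66×√(1+0.7²) = 42.27 ft
R = A/P = 221.6/42.27 = 5.243 ft
Q = (1.486/n)·A·R^(2/3)·S^(1/2) = (1.486/0.032) × 221.6 × 5.243^(2/3) × 0.00031^(1/2) = 546.9 ft³/s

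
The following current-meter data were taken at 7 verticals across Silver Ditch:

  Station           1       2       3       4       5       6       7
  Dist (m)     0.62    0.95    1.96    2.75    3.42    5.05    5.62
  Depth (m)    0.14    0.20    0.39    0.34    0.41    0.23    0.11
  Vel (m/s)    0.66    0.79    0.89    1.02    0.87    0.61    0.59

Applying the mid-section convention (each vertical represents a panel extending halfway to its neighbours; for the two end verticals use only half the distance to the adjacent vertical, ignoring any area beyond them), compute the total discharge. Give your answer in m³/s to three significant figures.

w_1 = (0.95 − 0.62)/2 = 0.165 m; q_1 = 0.66 × 0.14 × 0.165 = 0.01525 m³/s
w_2 = (1.96 − 0.62)/2 = 0.67 m; q_2 = 0.79 × 0.20 × 0.67 = 0.1059 m³/s
w_3 = (2.75 − 0.95)/2 = 0.9 m; q_3 = 0.89 × 0.39 × 0.9 = 0.3124 m³/s
w_4 = (3.42 − 1.96)/2 = 0.73 m; q_4 = 1.02 × 0.34 × 0.73 = 0.2532 m³/s
w_5 = (5.05 − 2.75)/2 = 1.15 m; q_5 = 0.87 × 0.41 × 1.15 = 0.4102 m³/s
w_6 = (5.62 − 3.42)/2 = 1.1 m; q_6 = 0.61 × 0.23 × 1.1 = 0.1543 m³/s
w_7 = (5.62 − 5.05)/2 = 0.285 m; q_7 = 0.59 × 0.11 × 0.285 = 0.01850 m³/s
Q = Σ qᵢ = 1.270 m³/s

1.27 m³/s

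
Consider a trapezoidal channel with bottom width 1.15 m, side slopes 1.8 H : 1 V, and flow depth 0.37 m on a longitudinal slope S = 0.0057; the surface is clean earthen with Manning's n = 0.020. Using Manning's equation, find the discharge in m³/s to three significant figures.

A = (b + z·y)·y = (1.15 + 1.8×0.37)×0.37 = 0.6719 m²
P = b + 2y√(1+z²) = 1.15 + 2×0.37×√(1+1.8²) = 2.674 m
R = A/P = 0.6719/2.674 = 0.2513 m
Q = (1/n)·A·R^(2/3)·S^(1/2) = (1/0.020) × 0.6719 × 0.2513^(2/3) × 0.0057^(1/2) = 1.010 m³/s

1.01 m³/s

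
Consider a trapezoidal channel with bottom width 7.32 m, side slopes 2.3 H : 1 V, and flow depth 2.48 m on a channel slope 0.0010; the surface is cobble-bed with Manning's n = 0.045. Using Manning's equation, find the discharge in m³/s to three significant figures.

31.5 m³/s

A = (b + z·y)·y = (7.32 + 2.3×2.48)×2.48 = 32.30 m²
P = b + 2y√(1+z²) = 7.32 + 2×2.48×√(1+2.3²) = 19.76 m
R = A/P = 32.30/19.76 = 1.635 m
Q = (1/n)·A·R^(2/3)·S^(1/2) = (1/0.045) × 32.30 × 1.635^(2/3) × 0.0010^(1/2) = 31.50 m³/s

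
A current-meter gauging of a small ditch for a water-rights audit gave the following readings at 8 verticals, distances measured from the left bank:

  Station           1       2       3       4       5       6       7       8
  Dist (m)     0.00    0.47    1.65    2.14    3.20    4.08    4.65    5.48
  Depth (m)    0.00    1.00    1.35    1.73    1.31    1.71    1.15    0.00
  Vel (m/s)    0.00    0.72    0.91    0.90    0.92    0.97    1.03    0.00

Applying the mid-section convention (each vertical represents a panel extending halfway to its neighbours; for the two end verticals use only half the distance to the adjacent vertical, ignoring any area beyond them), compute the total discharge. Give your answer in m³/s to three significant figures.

w_2 = (1.65 − 0.00)/2 = 0.825 m; q_2 = 0.72 × 1.00 × 0.825 = 0.5940 m³/s
w_3 = (2.14 − 0.47)/2 = 0.835 m; q_3 = 0.91 × 1.35 × 0.835 = 1.026 m³/s
w_4 = (3.20 − 1.65)/2 = 0.775 m; q_4 = 0.90 × 1.73 × 0.775 = 1.207 m³/s
w_5 = (4.08 − 2.14)/2 = 0.97 m; q_5 = 0.92 × 1.31 × 0.97 = 1.169 m³/s
w_6 = (4.65 − 3.20)/2 = 0.725 m; q_6 = 0.97 × 1.71 × 0.725 = 1.203 m³/s
w_7 = (5.48 − 4.08)/2 = 0.7 m; q_7 = 1.03 × 1.15 × 0.7 = 0.8292 m³/s
Stations 1, 8 contribute zero (depth or velocity is 0).
Q = Σ qᵢ = 6.027 m³/s

6.03 m³/s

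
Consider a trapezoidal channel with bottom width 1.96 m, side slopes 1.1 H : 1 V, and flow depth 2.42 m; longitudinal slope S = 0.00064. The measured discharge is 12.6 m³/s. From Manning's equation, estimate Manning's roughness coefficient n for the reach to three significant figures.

A = (b + z·y)·y = (1.96 + 1.1×2.42)×2.42 = 11.19 m²
P = b + 2y√(1+z²) = 1.96 + 2×2.42×√(1+1.1²) = 9.155 m
R = A/P = 11.19/9.155 = 1.222 m
n = (1/Q)·A·R^(2/3)·S^(1/2) = (1/12.6) × 11.19 × 1.143 × 0.02530 = 0.02567

0.0257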